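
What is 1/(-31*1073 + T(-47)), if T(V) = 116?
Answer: -1/33147 ≈ -3.0169e-5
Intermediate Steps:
1/(-31*1073 + T(-47)) = 1/(-31*1073 + 116) = 1/(-33263 + 116) = 1/(-33147) = -1/33147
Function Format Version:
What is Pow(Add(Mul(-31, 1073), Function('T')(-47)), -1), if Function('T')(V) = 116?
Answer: Rational(-1, 33147) ≈ -3.0169e-5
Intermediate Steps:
Pow(Add(Mul(-31, 1073), Function('T')(-47)), -1) = Pow(Add(Mul(-31, 1073), 116), -1) = Pow(Add(-33263, 116), -1) = Pow(-33147, -1) = Rational(-1, 33147)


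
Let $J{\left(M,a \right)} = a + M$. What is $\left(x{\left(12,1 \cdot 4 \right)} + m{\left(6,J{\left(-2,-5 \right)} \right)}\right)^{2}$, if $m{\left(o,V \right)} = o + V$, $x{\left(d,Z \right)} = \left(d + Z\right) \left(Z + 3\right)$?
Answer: $12321$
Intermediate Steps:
$x{\left(d,Z \right)} = \left(3 + Z\right) \left(Z + d\right)$ ($x{\left(d,Z \right)} = \left(Z + d\right) \left(3 + Z\right) = \left(3 + Z\right) \left(Z + d\right)$)
$J{\left(M,a \right)} = M + a$
$m{\left(o,V \right)} = V + o$
$\left(x{\left(12,1 \cdot 4 \right)} + m{\left(6,J{\left(-2,-5 \right)} \right)}\right)^{2} = \left(\left(\left(1 \cdot 4\right)^{2} + 3 \cdot 1 \cdot 4 + 3 \cdot 12 + 1 \cdot 4 \cdot 12\right) + \left(\left(-2 - 5\right) + 6\right)\right)^{2} = \left(\left(4^{2} + 3 \cdot 4 + 36 + 4 \cdot 12\right) + \left(-7 + 6\right)\right)^{2} = \left(\left(16 + 12 + 36 + 48\right) - 1\right)^{2} = \left(112 - 1\right)^{2} = 111^{2} = 12321$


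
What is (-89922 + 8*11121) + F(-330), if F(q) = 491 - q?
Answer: -133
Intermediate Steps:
(-89922 + 8*11121) + F(-330) = (-89922 + 8*11121) + (491 - 1*(-330)) = (-89922 + 88968) + (491 + 330) = -954 + 821 = -133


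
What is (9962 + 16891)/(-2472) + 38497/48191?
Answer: -399636113/39709384 ≈ -10.064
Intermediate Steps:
(9962 + 16891)/(-2472) + 38497/48191 = 26853*(-1/2472) + 38497*(1/48191) = -8951/824 + 38497/48191 = -399636113/39709384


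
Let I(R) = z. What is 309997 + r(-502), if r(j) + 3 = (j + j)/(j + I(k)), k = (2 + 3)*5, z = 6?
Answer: 38439507/124 ≈ 3.1000e+5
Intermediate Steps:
k = 25 (k = 5*5 = 25)
I(R) = 6
r(j) = -3 + 2*j/(6 + j) (r(j) = -3 + (j + j)/(j + 6) = -3 + (2*j)/(6 + j) = -3 + 2*j/(6 + j))
309997 + r(-502) = 309997 + (-18 - 1*(-502))/(6 - 502) = 309997 + (-18 + 502)/(-496) = 309997 - 1/496*484 = 309997 - 121/124 = 38439507/124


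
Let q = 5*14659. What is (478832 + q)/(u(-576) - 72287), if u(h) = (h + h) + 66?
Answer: -552127/73373 ≈ -7.5249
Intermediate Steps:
q = 73295
u(h) = 66 + 2*h (u(h) = 2*h + 66 = 66 + 2*h)
(478832 + q)/(u(-576) - 72287) = (478832 + 73295)/((66 + 2*(-576)) - 72287) = 552127/((66 - 1152) - 72287) = 552127/(-1086 - 72287) = 552127/(-73373) = 552127*(-1/73373) = -552127/73373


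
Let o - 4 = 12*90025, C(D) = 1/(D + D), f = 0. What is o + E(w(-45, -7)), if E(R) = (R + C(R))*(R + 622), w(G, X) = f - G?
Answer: 99929377/90 ≈ 1.1103e+6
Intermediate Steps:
w(G, X) = -G (w(G, X) = 0 - G = -G)
C(D) = 1/(2*D)
o = 1080304 (o = 4 + 12*90025 = 4 + 1080300 = 1080304)
E(R) = (622 + R)*(R + 1/(2*R)) (E(R) = (R + 1/(2*R))*(R + 622) = (R + 1/(2*R))*(622 + R) = (622 + R)*(R + 1/(2*R)))
o + E(w(-45, -7)) = 1080304 + (1/2 + (-1*(-45))**2 + 311/((-1*(-45))) + 622*(-1*(-45))) = 1080304 + (1/2 + 45**2 + 311/45 + 622*45) = 1080304 + (1/2 + 2025 + 311*(1/45) + 27990) = 1080304 + (1/2 + 2025 + 311/45 + 27990) = 1080304 + 2702017/90 = 99929377/90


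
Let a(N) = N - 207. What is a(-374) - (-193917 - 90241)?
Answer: 283577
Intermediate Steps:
a(N) = -207 + N
a(-374) - (-193917 - 90241) = (-207 - 374) - (-193917 - 90241) = -581 - 1*(-284158) = -581 + 284158 = 283577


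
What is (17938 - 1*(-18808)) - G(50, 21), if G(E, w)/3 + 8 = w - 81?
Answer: 36950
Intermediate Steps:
G(E, w) = -267 + 3*w (G(E, w) = -24 + 3*(w - 81) = -24 + 3*(-81 + w) = -24 + (-243 + 3*w) = -267 + 3*w)
(17938 - 1*(-18808)) - G(50, 21) = (17938 - 1*(-18808)) - (-267 + 3*21) = (17938 + 18808) - (-267 + 63) = 36746 - 1*(-204) = 36746 + 204 = 36950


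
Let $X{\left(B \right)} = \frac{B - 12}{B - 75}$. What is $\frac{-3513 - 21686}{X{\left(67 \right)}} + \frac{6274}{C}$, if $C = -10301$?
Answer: $\frac{2076254122}{566555} \approx 3664.7$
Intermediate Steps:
$X{\left(B \right)} = \frac{-12 + B}{-75 + B}$
$\frac{-3513 - 21686}{X{\left(67 \right)}} + \frac{6274}{C} = \frac{-3513 - 21686}{\frac{1}{-75 + 67} \left(-12 + 67\right)} + \frac{6274}{-10301} = - \frac{25199}{\frac{1}{-8} \cdot 55} + 6274 \left(- \frac{1}{10301}\right) = - \frac{25199}{\left(- \frac{1}{8}\right) 55} - \frac{6274}{10301} = - \frac{25199}{- \frac{55}{8}} - \frac{6274}{10301} = \left(-25199\right) \left(- \frac{8}{55}\right) - \frac{6274}{10301} = \frac{201592}{55} - \frac{6274}{10301} = \frac{2076254122}{566555}$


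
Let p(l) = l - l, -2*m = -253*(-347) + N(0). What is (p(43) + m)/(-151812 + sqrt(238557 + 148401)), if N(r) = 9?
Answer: 1110757800/3841082731 + 241450*sqrt(3198)/11523248193 ≈ 0.29036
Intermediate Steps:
m = -43900 (m = -(-253*(-347) + 9)/2 = -(87791 + 9)/2 = -1/2*87800 = -43900)
p(l) = 0
(p(43) + m)/(-151812 + sqrt(238557 + 148401)) = (0 - 43900)/(-151812 + sqrt(238557 + 148401)) = -43900/(-151812 + sqrt(386958)) = -43900/(-151812 + 11*sqrt(3198))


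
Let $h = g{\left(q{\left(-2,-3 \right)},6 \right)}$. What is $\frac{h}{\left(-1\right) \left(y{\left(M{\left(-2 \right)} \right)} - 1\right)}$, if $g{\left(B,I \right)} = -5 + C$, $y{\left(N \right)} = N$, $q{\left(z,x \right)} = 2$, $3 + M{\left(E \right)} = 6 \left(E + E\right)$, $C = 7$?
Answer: $\frac{1}{14} \approx 0.071429$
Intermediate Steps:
$M{\left(E \right)} = -3 + 12 E$ ($M{\left(E \right)} = -3 + 6 \left(E + E\right) = -3 + 6 \cdot 2 E = -3 + 12 E$)
$g{\left(B,I \right)} = 2$ ($g{\left(B,I \right)} = -5 + 7 = 2$)
$h = 2$
$\frac{h}{\left(-1\right) \left(y{\left(M{\left(-2 \right)} \right)} - 1\right)} = \frac{2}{\left(-1\right) \left(\left(-3 + 12 \left(-2\right)\right) - 1\right)} = \frac{2}{\left(-1\right) \left(\left(-3 - 24\right) - 1\right)} = \frac{2}{\left(-1\right) \left(-27 - 1\right)} = \frac{2}{\left(-1\right) \left(-28\right)} = \frac{2}{28} = 2 \cdot \frac{1}{28} = \frac{1}{14}$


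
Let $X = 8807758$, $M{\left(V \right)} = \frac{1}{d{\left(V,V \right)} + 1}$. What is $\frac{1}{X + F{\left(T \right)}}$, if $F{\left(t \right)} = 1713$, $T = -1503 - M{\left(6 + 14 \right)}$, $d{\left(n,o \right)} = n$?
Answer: $\frac{1}{8809471} \approx 1.1351 \cdot 10^{-7}$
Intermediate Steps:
$M{\left(V \right)} = \frac{1}{1 + V}$ ($M{\left(V \right)} = \frac{1}{V + 1} = \frac{1}{1 + V}$)
$T = - \frac{31564}{21}$ ($T = -1503 - \frac{1}{1 + \left(6 + 14\right)} = -1503 - \frac{1}{1 + 20} = -1503 - \frac{1}{21} = - \frac{31564}{21} \approx -1503.0$)
$\frac{1}{X + F{\left(T \right)}} = \frac{1}{8807758 + 1713} = \frac{1}{8809471}$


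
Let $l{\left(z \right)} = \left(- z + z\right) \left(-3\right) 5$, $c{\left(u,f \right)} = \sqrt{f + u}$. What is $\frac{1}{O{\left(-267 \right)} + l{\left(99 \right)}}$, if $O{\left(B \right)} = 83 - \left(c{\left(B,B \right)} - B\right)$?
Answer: $\frac{i}{\sqrt{534} - 184 i} \approx -0.0053504 + 0.00067195 i$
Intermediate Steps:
$O{\left(B \right)} = 83 + B - \sqrt{2} \sqrt{B}$ ($O{\left(B \right)} = 83 - \left(\sqrt{B + B} - B\right) = 83 - \left(\sqrt{2 B} - B\right) = 83 - \left(\sqrt{2} \sqrt{B} - B\right) = 83 - \left(- B + \sqrt{2} \sqrt{B}\right) = 83 + B - \sqrt{2} \sqrt{B}$)
$l{\left(z \right)} = 0$ ($l{\left(z \right)} = 0 \left(-3\right) 5 = 0 \cdot 5 = 0$)
$\frac{1}{O{\left(-267 \right)} + l{\left(99 \right)}} = \frac{1}{\left(83 - 267 - \sqrt{2} \sqrt{-267}\right) + 0} = \frac{1}{\left(83 - 267 - \sqrt{2} i \sqrt{267}\right) + 0} = \frac{1}{\left(83 - 267 - i \sqrt{534}\right) + 0} = \frac{1}{\left(-184 - i \sqrt{534}\right) + 0} = \frac{1}{-184 - i \sqrt{534}}$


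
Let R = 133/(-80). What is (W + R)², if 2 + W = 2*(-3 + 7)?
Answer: 120409/6400 ≈ 18.814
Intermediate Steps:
R = -133/80 (R = 133*(-1/80) = -133/80 ≈ -1.6625)
W = 6 (W = -2 + 2*(-3 + 7) = -2 + 2*4 = -2 + 8 = 6)
(W + R)² = (6 - 133/80)² = (347/80)² = 120409/6400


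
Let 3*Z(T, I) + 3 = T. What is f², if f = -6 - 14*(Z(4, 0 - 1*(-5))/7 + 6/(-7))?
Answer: 256/9 ≈ 28.444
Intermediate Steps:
Z(T, I) = -1 + T/3
f = 16/3 (f = -6 - 14*((-1 + (⅓)*4)/7 + 6/(-7)) = -6 - 14*((-1 + 4/3)*(⅐) + 6*(-⅐)) = -6 - 14*((⅓)*(⅐) - 6/7) = -6 - 14*(1/21 - 6/7) = -6 - 14*(-17/21) = -6 + 34/3 = 16/3 ≈ 5.3333)
f² = (16/3)² = 256/9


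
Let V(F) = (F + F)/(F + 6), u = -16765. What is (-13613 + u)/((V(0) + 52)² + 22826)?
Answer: -5063/4255 ≈ -1.1899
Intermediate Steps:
V(F) = 2*F/(6 + F) (V(F) = (2*F)/(6 + F) = 2*F/(6 + F))
(-13613 + u)/((V(0) + 52)² + 22826) = (-13613 - 16765)/((2*0/(6 + 0) + 52)² + 22826) = -30378/((2*0/6 + 52)² + 22826) = -30378/((2*0*(⅙) + 52)² + 22826) = -30378/((0 + 52)² + 22826) = -30378/(52² + 22826) = -30378/(2704 + 22826) = -30378/25530 = -30378*1/25530 = -5063/4255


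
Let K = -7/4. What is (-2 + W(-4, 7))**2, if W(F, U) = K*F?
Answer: 25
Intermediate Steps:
K = -7/4 (K = -7*1/4 = -7/4 ≈ -1.7500)
W(F, U) = -7*F/4
(-2 + W(-4, 7))**2 = (-2 - 7/4*(-4))**2 = (-2 + 7)**2 = 5**2 = 25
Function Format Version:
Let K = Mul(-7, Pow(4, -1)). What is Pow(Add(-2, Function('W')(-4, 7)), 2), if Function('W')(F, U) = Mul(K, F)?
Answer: 25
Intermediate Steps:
K = Rational(-7, 4) (K = Mul(-7, Rational(1, 4)) = Rational(-7, 4) ≈ -1.7500)
Function('W')(F, U) = Mul(Rational(-7, 4), F)
Pow(Add(-2, Function('W')(-4, 7)), 2) = Pow(Add(-2, Mul(Rational(-7, 4), -4)), 2) = Pow(Add(-2, 7), 2) = Pow(5, 2) = 25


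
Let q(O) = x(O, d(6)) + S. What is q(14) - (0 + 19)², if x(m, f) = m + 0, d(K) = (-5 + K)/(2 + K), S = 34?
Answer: -313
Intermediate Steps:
d(K) = (-5 + K)/(2 + K)
x(m, f) = m
q(O) = 34 + O (q(O) = O + 34 = 34 + O)
q(14) - (0 + 19)² = (34 + 14) - (0 + 19)² = 48 - 1*19² = 48 - 1*361 = 48 - 361 = -313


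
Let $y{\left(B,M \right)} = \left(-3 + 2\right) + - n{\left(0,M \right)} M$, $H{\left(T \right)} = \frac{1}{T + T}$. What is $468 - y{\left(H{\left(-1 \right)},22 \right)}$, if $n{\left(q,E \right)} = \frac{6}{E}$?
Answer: $475$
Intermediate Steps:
$H{\left(T \right)} = \frac{1}{2 T}$
$y{\left(B,M \right)} = -7$ ($y{\left(B,M \right)} = \left(-3 + 2\right) + - \frac{6}{M} M = -1 + - \frac{6}{M} M = -1 - 6 = -7$)
$468 - y{\left(H{\left(-1 \right)},22 \right)} = 468 - -7 = 468 + 7 = 475$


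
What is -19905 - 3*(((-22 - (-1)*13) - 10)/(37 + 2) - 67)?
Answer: -256133/13 ≈ -19703.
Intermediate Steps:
-19905 - 3*(((-22 - (-1)*13) - 10)/(37 + 2) - 67) = -19905 - 3*(((-22 - 1*(-13)) - 10)/39 - 67) = -19905 - 3*(((-22 + 13) - 10)*(1/39) - 67) = -19905 - 3*((-9 - 10)*(1/39) - 67) = -19905 - 3*(-19*1/39 - 67) = -19905 - 3*(-19/39 - 67) = -19905 - 3*(-2632/39) = -19905 + 2632/13 = -256133/13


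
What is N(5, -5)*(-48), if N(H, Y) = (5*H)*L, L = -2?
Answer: 2400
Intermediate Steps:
N(H, Y) = -10*H (N(H, Y) = (5*H)*(-2) = -10*H)
N(5, -5)*(-48) = -10*5*(-48) = -50*(-48) = 2400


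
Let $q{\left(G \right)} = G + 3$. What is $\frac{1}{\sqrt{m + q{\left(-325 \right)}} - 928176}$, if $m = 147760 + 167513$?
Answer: $- \frac{928176}{861510372025} - \frac{\sqrt{314951}}{861510372025} \approx -1.078 \cdot 10^{-6}$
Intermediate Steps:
$m = 315273$
$q{\left(G \right)} = 3 + G$
$\frac{1}{\sqrt{m + q{\left(-325 \right)}} - 928176} = \frac{1}{\sqrt{315273 + \left(3 - 325\right)} - 928176} = \frac{1}{\sqrt{315273 - 322} - 928176} = \frac{1}{\sqrt{314951} - 928176} = \frac{1}{-928176 + \sqrt{314951}}$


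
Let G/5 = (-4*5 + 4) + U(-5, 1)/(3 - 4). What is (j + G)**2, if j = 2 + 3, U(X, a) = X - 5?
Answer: 625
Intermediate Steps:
U(X, a) = -5 + X
j = 5
G = -30 (G = 5*((-4*5 + 4) + (-5 - 5)/(3 - 4)) = 5*((-20 + 4) - 10/(-1)) = 5*(-16 - 10*(-1)) = 5*(-16 + 10) = 5*(-6) = -30)
(j + G)**2 = (5 - 30)**2 = (-25)**2 = 625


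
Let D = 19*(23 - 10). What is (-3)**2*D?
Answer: 2223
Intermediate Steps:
D = 247 (D = 19*13 = 247)
(-3)**2*D = (-3)**2*247 = 9*247 = 2223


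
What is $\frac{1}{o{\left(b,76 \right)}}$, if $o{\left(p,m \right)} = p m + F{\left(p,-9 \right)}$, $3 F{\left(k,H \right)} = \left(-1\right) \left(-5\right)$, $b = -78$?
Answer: $- \frac{3}{17779} \approx -0.00016874$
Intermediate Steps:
$F{\left(k,H \right)} = \frac{5}{3}$ ($F{\left(k,H \right)} = \frac{\left(-1\right) \left(-5\right)}{3} = \frac{1}{3} \cdot 5 = \frac{5}{3}$)
$o{\left(p,m \right)} = \frac{5}{3} + m p$ ($o{\left(p,m \right)} = p m + \frac{5}{3} = m p + \frac{5}{3} = \frac{5}{3} + m p$)
$\frac{1}{o{\left(b,76 \right)}} = \frac{1}{\frac{5}{3} + 76 \left(-78\right)} = \frac{1}{\frac{5}{3} - 5928} = \frac{1}{- \frac{17779}{3}} = - \frac{3}{17779}$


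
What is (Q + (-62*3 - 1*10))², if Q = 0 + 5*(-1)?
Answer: 40401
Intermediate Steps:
Q = -5 (Q = 0 - 5 = -5)
(Q + (-62*3 - 1*10))² = (-5 + (-62*3 - 1*10))² = (-5 + (-186 - 10))² = (-5 - 196)² = (-201)² = 40401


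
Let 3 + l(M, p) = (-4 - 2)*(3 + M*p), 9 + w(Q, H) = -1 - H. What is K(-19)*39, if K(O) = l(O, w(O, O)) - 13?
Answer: 38688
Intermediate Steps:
w(Q, H) = -10 - H (w(Q, H) = -9 + (-1 - H) = -10 - H)
l(M, p) = -21 - 6*M*p (l(M, p) = -3 + (-4 - 2)*(3 + M*p) = -3 - 6*(3 + M*p) = -3 + (-18 - 6*M*p) = -21 - 6*M*p)
K(O) = -34 - 6*O*(-10 - O) (K(O) = (-21 - 6*O*(-10 - O)) - 13 = -34 - 6*O*(-10 - O))
K(-19)*39 = (-34 + 6*(-19)*(10 - 19))*39 = (-34 + 6*(-19)*(-9))*39 = (-34 + 1026)*39 = 992*39 = 38688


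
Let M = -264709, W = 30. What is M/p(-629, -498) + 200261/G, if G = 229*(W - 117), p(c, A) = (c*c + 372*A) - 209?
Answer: -47363853343/4187336448 ≈ -11.311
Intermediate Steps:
p(c, A) = -209 + c**2 + 372*A (p(c, A) = (c**2 + 372*A) - 209 = -209 + c**2 + 372*A)
G = -19923 (G = 229*(30 - 117) = 229*(-87) = -19923)
M/p(-629, -498) + 200261/G = -264709/(-209 + (-629)**2 + 372*(-498)) + 200261/(-19923) = -264709/(-209 + 395641 - 185256) + 200261*(-1/19923) = -264709/210176 - 200261/19923 = -47363853343/4187336448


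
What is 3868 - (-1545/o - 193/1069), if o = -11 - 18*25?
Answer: 1904622580/492809 ≈ 3864.8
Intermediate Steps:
o = -461 (o = -11 - 450 = -461)
3868 - (-1545/o - 193/1069) = 3868 - (-1545/(-461) - 193/1069) = 3868 - (-1545*(-1/461) - 193*1/1069) = 3868 - (1545/461 - 193/1069) = 3868 - 1*1562632/492809 = 3868 - 1562632/492809 = 1904622580/492809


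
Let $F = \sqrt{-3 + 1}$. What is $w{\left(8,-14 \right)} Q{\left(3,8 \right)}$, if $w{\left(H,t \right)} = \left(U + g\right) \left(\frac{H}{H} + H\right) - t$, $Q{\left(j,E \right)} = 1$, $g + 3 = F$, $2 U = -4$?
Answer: $-31 + 9 i \sqrt{2} \approx -31.0 + 12.728 i$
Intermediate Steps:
$F = i \sqrt{2}$ ($F = \sqrt{-2} = i \sqrt{2} \approx 1.4142 i$)
$U = -2$ ($U = \frac{1}{2} \left(-4\right) = -2$)
$g = -3 + i \sqrt{2} \approx -3.0 + 1.4142 i$
$w{\left(H,t \right)} = - t + \left(1 + H\right) \left(-5 + i \sqrt{2}\right)$ ($w{\left(H,t \right)} = \left(-2 - \left(3 - i \sqrt{2}\right)\right) \left(\frac{H}{H} + H\right) - t = \left(-5 + i \sqrt{2}\right) \left(1 + H\right) - t = \left(1 + H\right) \left(-5 + i \sqrt{2}\right) - t = - t + \left(1 + H\right) \left(-5 + i \sqrt{2}\right)$)
$w{\left(8,-14 \right)} Q{\left(3,8 \right)} = \left(-5 - -14 - 40 + i \sqrt{2} + i 8 \sqrt{2}\right) 1 = \left(-5 + 14 - 40 + i \sqrt{2} + 8 i \sqrt{2}\right) 1 = \left(-31 + 9 i \sqrt{2}\right) 1 = -31 + 9 i \sqrt{2}$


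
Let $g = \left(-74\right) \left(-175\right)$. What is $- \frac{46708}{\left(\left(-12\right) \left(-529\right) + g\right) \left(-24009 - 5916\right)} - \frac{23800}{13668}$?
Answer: $- \frac{33685506532}{19346003775} \approx -1.7412$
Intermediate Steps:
$g = 12950$
$- \frac{46708}{\left(\left(-12\right) \left(-529\right) + g\right) \left(-24009 - 5916\right)} - \frac{23800}{13668} = - \frac{46708}{\left(\left(-12\right) \left(-529\right) + 12950\right) \left(-24009 - 5916\right)} - \frac{23800}{13668} = - \frac{46708}{\left(6348 + 12950\right) \left(-29925\right)} - \frac{350}{201} = - \frac{46708}{19298 \left(-29925\right)} - \frac{350}{201} = - \frac{46708}{-577492650} - \frac{350}{201} = \left(-46708\right) \left(- \frac{1}{577492650}\right) - \frac{350}{201} = \frac{23354}{288746325} - \frac{350}{201} = - \frac{33685506532}{19346003775}$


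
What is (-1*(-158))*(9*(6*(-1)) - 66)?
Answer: -18960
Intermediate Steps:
(-1*(-158))*(9*(6*(-1)) - 66) = 158*(9*(-6) - 66) = 158*(-54 - 66) = 158*(-120) = -18960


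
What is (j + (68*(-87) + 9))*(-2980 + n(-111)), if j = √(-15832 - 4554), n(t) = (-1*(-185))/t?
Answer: 17612705 - 8945*I*√20386/3 ≈ 1.7613e+7 - 4.2572e+5*I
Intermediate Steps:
n(t) = 185/t
j = I*√20386 (j = √(-20386) = I*√20386 ≈ 142.78*I)
(j + (68*(-87) + 9))*(-2980 + n(-111)) = (I*√20386 + (68*(-87) + 9))*(-2980 + 185/(-111)) = (I*√20386 + (-5916 + 9))*(-2980 + 185*(-1/111)) = (I*√20386 - 5907)*(-2980 - 5/3) = (-5907 + I*√20386)*(-8945/3) = 17612705 - 8945*I*√20386/3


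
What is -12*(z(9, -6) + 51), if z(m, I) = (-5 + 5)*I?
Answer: -612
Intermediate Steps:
z(m, I) = 0 (z(m, I) = 0*I = 0)
-12*(z(9, -6) + 51) = -12*(0 + 51) = -12*51 = -612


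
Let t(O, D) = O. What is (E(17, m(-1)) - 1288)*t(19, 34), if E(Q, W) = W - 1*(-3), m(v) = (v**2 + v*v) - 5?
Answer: -24472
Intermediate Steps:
m(v) = -5 + 2*v**2 (m(v) = (v**2 + v**2) - 5 = 2*v**2 - 5 = -5 + 2*v**2)
E(Q, W) = 3 + W (E(Q, W) = W + 3 = 3 + W)
(E(17, m(-1)) - 1288)*t(19, 34) = ((3 + (-5 + 2*(-1)**2)) - 1288)*19 = ((3 + (-5 + 2*1)) - 1288)*19 = ((3 + (-5 + 2)) - 1288)*19 = ((3 - 3) - 1288)*19 = (0 - 1288)*19 = -1288*19 = -24472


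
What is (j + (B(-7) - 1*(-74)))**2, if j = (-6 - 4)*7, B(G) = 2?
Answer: 36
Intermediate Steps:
j = -70 (j = -10*7 = -70)
(j + (B(-7) - 1*(-74)))**2 = (-70 + (2 - 1*(-74)))**2 = (-70 + (2 + 74))**2 = (-70 + 76)**2 = 6**2 = 36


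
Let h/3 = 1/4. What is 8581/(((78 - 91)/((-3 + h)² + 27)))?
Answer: -4402053/208 ≈ -21164.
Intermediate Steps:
h = ¾ (h = 3/4 = 3*(¼) = ¾ ≈ 0.75000)
8581/(((78 - 91)/((-3 + h)² + 27))) = 8581/(((78 - 91)/((-3 + ¾)² + 27))) = 8581/((-13/((-9/4)² + 27))) = 8581/((-13/(81/16 + 27))) = 8581/((-13/513/16)) = 8581/((-13*16/513)) = 8581/(-208/513) = 8581*(-513/208) = -4402053/208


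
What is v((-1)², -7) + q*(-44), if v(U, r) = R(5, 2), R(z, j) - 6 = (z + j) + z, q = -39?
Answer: 1734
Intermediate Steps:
R(z, j) = 6 + j + 2*z (R(z, j) = 6 + ((z + j) + z) = 6 + ((j + z) + z) = 6 + (j + 2*z) = 6 + j + 2*z)
v(U, r) = 18 (v(U, r) = 6 + 2 + 2*5 = 6 + 2 + 10 = 18)
v((-1)², -7) + q*(-44) = 18 - 39*(-44) = 18 + 1716 = 1734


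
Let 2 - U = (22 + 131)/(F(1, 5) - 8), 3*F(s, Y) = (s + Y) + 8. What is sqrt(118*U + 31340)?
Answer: sqrt(924805)/5 ≈ 192.33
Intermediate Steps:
F(s, Y) = 8/3 + Y/3 + s/3 (F(s, Y) = ((s + Y) + 8)/3 = ((Y + s) + 8)/3 = (8 + Y + s)/3 = 8/3 + Y/3 + s/3)
U = 479/10 (U = 2 - (22 + 131)/((8/3 + (1/3)*5 + (1/3)*1) - 8) = 2 - 153/((8/3 + 5/3 + 1/3) - 8) = 2 - 153/(14/3 - 8) = 2 - 153/(-10/3) = 2 - 153*(-3)/10 = 2 - 1*(-459/10) = 2 + 459/10 = 479/10 ≈ 47.900)
sqrt(118*U + 31340) = sqrt(118*(479/10) + 31340) = sqrt(28261/5 + 31340) = sqrt(184961/5) = sqrt(924805)/5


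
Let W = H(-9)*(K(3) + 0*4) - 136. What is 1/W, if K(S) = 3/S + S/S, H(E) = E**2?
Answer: 1/26 ≈ 0.038462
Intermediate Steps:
K(S) = 1 + 3/S (K(S) = 3/S + 1 = 1 + 3/S)
W = 26 (W = (-9)**2*((3 + 3)/3 + 0*4) - 136 = 81*((1/3)*6 + 0) - 136 = 81*(2 + 0) - 136 = 81*2 - 136 = 162 - 136 = 26)
1/W = 1/26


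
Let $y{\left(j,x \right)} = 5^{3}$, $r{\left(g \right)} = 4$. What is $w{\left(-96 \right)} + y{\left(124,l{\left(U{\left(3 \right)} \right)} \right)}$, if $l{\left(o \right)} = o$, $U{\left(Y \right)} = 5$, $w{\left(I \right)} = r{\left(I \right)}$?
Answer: $129$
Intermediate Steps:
$w{\left(I \right)} = 4$
$y{\left(j,x \right)} = 125$
$w{\left(-96 \right)} + y{\left(124,l{\left(U{\left(3 \right)} \right)} \right)} = 4 + 125 = 129$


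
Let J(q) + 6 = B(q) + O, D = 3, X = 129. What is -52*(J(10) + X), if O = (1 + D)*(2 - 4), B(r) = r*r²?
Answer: -57980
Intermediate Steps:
B(r) = r³
O = -8 (O = (1 + 3)*(2 - 4) = 4*(-2) = -8)
J(q) = -14 + q³ (J(q) = -6 + (q³ - 8) = -6 + (-8 + q³) = -14 + q³)
-52*(J(10) + X) = -52*((-14 + 10³) + 129) = -52*((-14 + 1000) + 129) = -52*(986 + 129) = -52*1115 = -57980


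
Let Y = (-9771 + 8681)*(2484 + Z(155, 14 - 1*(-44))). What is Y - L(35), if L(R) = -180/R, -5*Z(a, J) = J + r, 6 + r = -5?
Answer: -18881162/7 ≈ -2.6973e+6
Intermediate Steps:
r = -11 (r = -6 - 5 = -11)
Z(a, J) = 11/5 - J/5 (Z(a, J) = -(J - 11)/5 = -(-11 + J)/5 = 11/5 - J/5)
Y = -2697314 (Y = (-9771 + 8681)*(2484 + (11/5 - (14 - 1*(-44))/5)) = -1090*(2484 + (11/5 - (14 + 44)/5)) = -1090*(2484 + (11/5 - 1/5*58)) = -1090*(2484 + (11/5 - 58/5)) = -1090*(2484 - 47/5) = -1090*12373/5 = -2697314)
Y - L(35) = -2697314 - (-180)/35 = -2697314 - 1*(-36/7) = -2697314 + 36/7 = -18881162/7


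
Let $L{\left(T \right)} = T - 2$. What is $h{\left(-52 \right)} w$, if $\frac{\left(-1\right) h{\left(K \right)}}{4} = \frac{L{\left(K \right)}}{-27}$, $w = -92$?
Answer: $736$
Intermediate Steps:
$L{\left(T \right)} = -2 + T$
$h{\left(K \right)} = - \frac{8}{27} + \frac{4 K}{27}$ ($h{\left(K \right)} = - 4 \frac{-2 + K}{-27} = - 4 \left(-2 + K\right) \left(- \frac{1}{27}\right) = - 4 \left(\frac{2}{27} - \frac{K}{27}\right) = - \frac{8}{27} + \frac{4 K}{27}$)
$h{\left(-52 \right)} w = \left(- \frac{8}{27} + \frac{4}{27} \left(-52\right)\right) \left(-92\right) = \left(- \frac{8}{27} - \frac{208}{27}\right) \left(-92\right) = \left(-8\right) \left(-92\right) = 736$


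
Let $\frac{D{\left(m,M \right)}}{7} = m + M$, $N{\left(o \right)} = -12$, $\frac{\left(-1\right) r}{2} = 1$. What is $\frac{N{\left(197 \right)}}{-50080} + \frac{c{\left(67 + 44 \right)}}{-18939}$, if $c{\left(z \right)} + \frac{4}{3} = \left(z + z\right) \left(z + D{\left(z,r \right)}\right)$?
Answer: $- \frac{68107207}{6648120} \approx -10.245$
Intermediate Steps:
$r = -2$ ($r = \left(-2\right) 1 = -2$)
$D{\left(m,M \right)} = 7 M + 7 m$ ($D{\left(m,M \right)} = 7 \left(m + M\right) = 7 \left(M + m\right) = 7 M + 7 m$)
$c{\left(z \right)} = - \frac{4}{3} + 2 z \left(-14 + 8 z\right)$ ($c{\left(z \right)} = - \frac{4}{3} + \left(z + z\right) \left(z + \left(7 \left(-2\right) + 7 z\right)\right) = - \frac{4}{3} + 2 z \left(z + \left(-14 + 7 z\right)\right) = - \frac{4}{3} + 2 z \left(-14 + 8 z\right)$)
$\frac{N{\left(197 \right)}}{-50080} + \frac{c{\left(67 + 44 \right)}}{-18939} = - \frac{12}{-50080} + \frac{- \frac{4}{3} - 28 \left(67 + 44\right) + 16 \left(67 + 44\right)^{2}}{-18939} = \left(-12\right) \left(- \frac{1}{50080}\right) + \left(- \frac{4}{3} - 3108 + 16 \cdot 111^{2}\right) \left(- \frac{1}{18939}\right) = \frac{3}{12520} + \left(- \frac{4}{3} - 3108 + 16 \cdot 12321\right) \left(- \frac{1}{18939}\right) = \frac{3}{12520} + \left(- \frac{4}{3} - 3108 + 197136\right) \left(- \frac{1}{18939}\right) = \frac{3}{12520} + \frac{582080}{3} \left(- \frac{1}{18939}\right) = \frac{3}{12520} - \frac{5440}{531} = - \frac{68107207}{6648120}$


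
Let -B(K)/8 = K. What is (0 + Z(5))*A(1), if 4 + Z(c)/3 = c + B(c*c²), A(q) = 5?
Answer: -14985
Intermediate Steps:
B(K) = -8*K
Z(c) = -12 - 24*c³ + 3*c (Z(c) = -12 + 3*(c - 8*c*c²) = -12 + 3*(c - 8*c³) = -12 + (-24*c³ + 3*c) = -12 - 24*c³ + 3*c)
(0 + Z(5))*A(1) = (0 + (-12 - 24*5³ + 3*5))*5 = (0 + (-12 - 24*125 + 15))*5 = (0 + (-12 - 3000 + 15))*5 = (0 - 2997)*5 = -2997*5 = -14985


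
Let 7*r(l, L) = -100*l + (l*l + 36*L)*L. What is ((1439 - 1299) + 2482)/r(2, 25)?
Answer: 1311/1600 ≈ 0.81938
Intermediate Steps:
r(l, L) = -100*l/7 + L*(l² + 36*L)/7 (r(l, L) = (-100*l + (l*l + 36*L)*L)/7 = (-100*l + (l² + 36*L)*L)/7 = (-100*l + L*(l² + 36*L))/7 = -100*l/7 + L*(l² + 36*L)/7)
((1439 - 1299) + 2482)/r(2, 25) = ((1439 - 1299) + 2482)/(-100/7*2 + (36/7)*25² + (⅐)*25*2²) = (140 + 2482)/(-200/7 + (36/7)*625 + (⅐)*25*4) = 2622/(-200/7 + 22500/7 + 100/7) = 2622/3200 = 2622*(1/3200) = 1311/1600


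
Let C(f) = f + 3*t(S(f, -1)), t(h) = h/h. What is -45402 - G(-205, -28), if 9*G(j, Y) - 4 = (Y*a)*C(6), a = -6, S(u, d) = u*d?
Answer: -410134/9 ≈ -45570.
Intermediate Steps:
S(u, d) = d*u
t(h) = 1
C(f) = 3 + f (C(f) = f + 3*1 = f + 3 = 3 + f)
G(j, Y) = 4/9 - 6*Y (G(j, Y) = 4/9 + ((Y*(-6))*(3 + 6))/9 = 4/9 + (-6*Y*9)/9 = 4/9 + (-54*Y)/9 = 4/9 - 6*Y)
-45402 - G(-205, -28) = -45402 - (4/9 - 6*(-28)) = -45402 - (4/9 + 168) = -45402 - 1*1516/9 = -45402 - 1516/9 = -410134/9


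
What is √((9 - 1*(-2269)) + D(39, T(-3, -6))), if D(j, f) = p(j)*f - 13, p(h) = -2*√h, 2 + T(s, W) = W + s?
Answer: √(2265 + 22*√39) ≈ 49.014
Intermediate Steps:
T(s, W) = -2 + W + s (T(s, W) = -2 + (W + s) = -2 + W + s)
D(j, f) = -13 - 2*f*√j (D(j, f) = (-2*√j)*f - 13 = -2*f*√j - 13 = -13 - 2*f*√j)
√((9 - 1*(-2269)) + D(39, T(-3, -6))) = √((9 - 1*(-2269)) + (-13 - 2*(-2 - 6 - 3)*√39)) = √((9 + 2269) + (-13 - 2*(-11)*√39)) = √(2278 + (-13 + 22*√39)) = √(2265 + 22*√39)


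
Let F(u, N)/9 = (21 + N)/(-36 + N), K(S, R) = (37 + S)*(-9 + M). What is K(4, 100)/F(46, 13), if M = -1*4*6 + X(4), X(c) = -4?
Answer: 34891/306 ≈ 114.02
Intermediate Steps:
M = -28 (M = -1*4*6 - 4 = -4*6 - 4 = -24 - 4 = -28)
K(S, R) = -1369 - 37*S (K(S, R) = (37 + S)*(-9 - 28) = (37 + S)*(-37) = -1369 - 37*S)
F(u, N) = 9*(21 + N)/(-36 + N) (F(u, N) = 9*((21 + N)/(-36 + N)) = 9*(21 + N)/(-36 + N))
K(4, 100)/F(46, 13) = (-1369 - 37*4)/((9*(21 + 13)/(-36 + 13))) = (-1369 - 148)/((9*34/(-23))) = -1517/(9*(-1/23)*34) = -1517/(-306/23) = -1517*(-23/306) = 34891/306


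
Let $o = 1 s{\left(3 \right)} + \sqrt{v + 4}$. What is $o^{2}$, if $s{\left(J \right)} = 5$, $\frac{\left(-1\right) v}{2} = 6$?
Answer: $17 + 20 i \sqrt{2} \approx 17.0 + 28.284 i$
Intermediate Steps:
$v = -12$ ($v = \left(-2\right) 6 = -12$)
$o = 5 + 2 i \sqrt{2}$ ($o = 1 \cdot 5 + \sqrt{-12 + 4} = 5 + \sqrt{-8} = 5 + 2 i \sqrt{2} \approx 5.0 + 2.8284 i$)
$o^{2} = \left(5 + 2 i \sqrt{2}\right)^{2}$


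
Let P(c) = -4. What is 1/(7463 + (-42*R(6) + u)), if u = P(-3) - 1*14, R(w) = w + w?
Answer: 1/6941 ≈ 0.00014407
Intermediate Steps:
R(w) = 2*w
u = -18 (u = -4 - 1*14 = -4 - 14 = -18)
1/(7463 + (-42*R(6) + u)) = 1/(7463 + (-84*6 - 18)) = 1/(7463 + (-42*12 - 18)) = 1/(7463 + (-504 - 18)) = 1/(7463 - 522) = 1/6941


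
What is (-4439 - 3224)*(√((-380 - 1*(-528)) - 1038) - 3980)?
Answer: 30498740 - 7663*I*√890 ≈ 3.0499e+7 - 2.2861e+5*I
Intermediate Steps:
(-4439 - 3224)*(√((-380 - 1*(-528)) - 1038) - 3980) = -7663*(√((-380 + 528) - 1038) - 3980) = -7663*(√(148 - 1038) - 3980) = -7663*(√(-890) - 3980) = -7663*(I*√890 - 3980) = -7663*(-3980 + I*√890) = 30498740 - 7663*I*√890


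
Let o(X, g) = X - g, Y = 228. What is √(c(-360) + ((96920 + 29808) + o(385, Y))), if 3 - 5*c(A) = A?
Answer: 6*√88165/5 ≈ 356.31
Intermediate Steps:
c(A) = ⅗ - A/5
√(c(-360) + ((96920 + 29808) + o(385, Y))) = √((⅗ - ⅕*(-360)) + ((96920 + 29808) + (385 - 1*228))) = √((⅗ + 72) + (126728 + (385 - 228))) = √(363/5 + (126728 + 157)) = √(363/5 + 126885) = √(634788/5) = 6*√88165/5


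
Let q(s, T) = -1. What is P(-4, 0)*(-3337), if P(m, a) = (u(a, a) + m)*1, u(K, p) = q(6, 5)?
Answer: 16685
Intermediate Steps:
u(K, p) = -1
P(m, a) = -1 + m (P(m, a) = (-1 + m)*1 = -1 + m)
P(-4, 0)*(-3337) = (-1 - 4)*(-3337) = -5*(-3337) = 16685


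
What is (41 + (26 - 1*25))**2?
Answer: 1764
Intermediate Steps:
(41 + (26 - 1*25))**2 = (41 + (26 - 25))**2 = (41 + 1)**2 = 42**2 = 1764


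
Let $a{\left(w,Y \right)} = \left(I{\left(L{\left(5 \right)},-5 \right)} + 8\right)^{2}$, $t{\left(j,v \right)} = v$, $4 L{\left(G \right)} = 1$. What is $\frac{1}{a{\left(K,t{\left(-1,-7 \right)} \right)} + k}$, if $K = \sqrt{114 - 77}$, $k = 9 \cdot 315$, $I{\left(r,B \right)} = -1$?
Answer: $\frac{1}{2884} \approx 0.00034674$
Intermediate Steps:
$L{\left(G \right)} = \frac{1}{4}$ ($L{\left(G \right)} = \frac{1}{4} \cdot 1 = \frac{1}{4}$)
$k = 2835$
$K = \sqrt{37} \approx 6.0828$
$a{\left(w,Y \right)} = 49$ ($a{\left(w,Y \right)} = \left(-1 + 8\right)^{2} = 7^{2} = 49$)
$\frac{1}{a{\left(K,t{\left(-1,-7 \right)} \right)} + k} = \frac{1}{49 + 2835} = \frac{1}{2884}$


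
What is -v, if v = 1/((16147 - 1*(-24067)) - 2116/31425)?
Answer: -31425/1263722834 ≈ -2.4867e-5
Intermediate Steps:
v = 31425/1263722834 (v = 1/((16147 + 24067) - 2116*1/31425) = 1/(40214 - 2116/31425) = 1/(1263722834/31425) = 31425/1263722834 ≈ 2.4867e-5)
-v = -1*31425/1263722834 = -31425/1263722834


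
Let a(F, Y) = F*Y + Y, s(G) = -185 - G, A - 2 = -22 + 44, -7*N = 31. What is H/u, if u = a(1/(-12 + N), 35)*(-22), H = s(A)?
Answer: 437/1512 ≈ 0.28902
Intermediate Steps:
N = -31/7 (N = -1/7*31 = -31/7 ≈ -4.4286)
A = 24 (A = 2 + (-22 + 44) = 2 + 22 = 24)
H = -209 (H = -185 - 1*24 = -185 - 24 = -209)
a(F, Y) = Y + F*Y
u = -16632/23 (u = (35*(1 + 1/(-12 - 31/7)))*(-22) = (35*(1 + 1/(-115/7)))*(-22) = (35*(1 - 7/115))*(-22) = (35*(108/115))*(-22) = (756/23)*(-22) = -16632/23 ≈ -723.13)
H/u = -209/(-16632/23) = -209*(-23/16632) = 437/1512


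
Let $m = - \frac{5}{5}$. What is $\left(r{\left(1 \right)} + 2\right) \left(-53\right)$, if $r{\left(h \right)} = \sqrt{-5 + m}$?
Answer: $-106 - 53 i \sqrt{6} \approx -106.0 - 129.82 i$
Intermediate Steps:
$m = -1$ ($m = \left(-5\right) \frac{1}{5} = -1$)
$r{\left(h \right)} = i \sqrt{6}$ ($r{\left(h \right)} = \sqrt{-5 - 1} = \sqrt{-6} = i \sqrt{6}$)
$\left(r{\left(1 \right)} + 2\right) \left(-53\right) = \left(i \sqrt{6} + 2\right) \left(-53\right) = \left(2 + i \sqrt{6}\right) \left(-53\right) = -106 - 53 i \sqrt{6}$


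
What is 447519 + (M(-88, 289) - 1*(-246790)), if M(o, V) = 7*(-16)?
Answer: 694197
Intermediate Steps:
M(o, V) = -112
447519 + (M(-88, 289) - 1*(-246790)) = 447519 + (-112 - 1*(-246790)) = 447519 + (-112 + 246790) = 447519 + 246678 = 694197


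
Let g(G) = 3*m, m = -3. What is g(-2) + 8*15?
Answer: 111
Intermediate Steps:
g(G) = -9 (g(G) = 3*(-3) = -9)
g(-2) + 8*15 = -9 + 8*15 = -9 + 120 = 111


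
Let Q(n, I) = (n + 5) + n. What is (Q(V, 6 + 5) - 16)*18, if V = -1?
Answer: -234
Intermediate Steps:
Q(n, I) = 5 + 2*n (Q(n, I) = (5 + n) + n = 5 + 2*n)
(Q(V, 6 + 5) - 16)*18 = ((5 + 2*(-1)) - 16)*18 = ((5 - 2) - 16)*18 = (3 - 16)*18 = -13*18 = -234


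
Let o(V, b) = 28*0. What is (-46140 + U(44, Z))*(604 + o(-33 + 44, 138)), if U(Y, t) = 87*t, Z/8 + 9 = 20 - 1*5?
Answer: -25346256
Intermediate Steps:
o(V, b) = 0
Z = 48 (Z = -72 + 8*(20 - 1*5) = -72 + 8*(20 - 5) = -72 + 8*15 = -72 + 120 = 48)
(-46140 + U(44, Z))*(604 + o(-33 + 44, 138)) = (-46140 + 87*48)*(604 + 0) = (-46140 + 4176)*604 = -41964*604 = -25346256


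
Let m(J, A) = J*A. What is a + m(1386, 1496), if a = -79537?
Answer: 1993919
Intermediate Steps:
m(J, A) = A*J
a + m(1386, 1496) = -79537 + 1496*1386 = -79537 + 2073456 = 1993919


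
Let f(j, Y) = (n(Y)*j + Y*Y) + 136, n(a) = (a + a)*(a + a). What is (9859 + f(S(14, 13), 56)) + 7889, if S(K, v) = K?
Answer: 196636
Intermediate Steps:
n(a) = 4*a² (n(a) = (2*a)*(2*a) = 4*a²)
f(j, Y) = 136 + Y² + 4*j*Y² (f(j, Y) = ((4*Y²)*j + Y*Y) + 136 = (4*j*Y² + Y²) + 136 = (Y² + 4*j*Y²) + 136 = 136 + Y² + 4*j*Y²)
(9859 + f(S(14, 13), 56)) + 7889 = (9859 + (136 + 56² + 4*14*56²)) + 7889 = (9859 + (136 + 3136 + 4*14*3136)) + 7889 = (9859 + (136 + 3136 + 175616)) + 7889 = (9859 + 178888) + 7889 = 188747 + 7889 = 196636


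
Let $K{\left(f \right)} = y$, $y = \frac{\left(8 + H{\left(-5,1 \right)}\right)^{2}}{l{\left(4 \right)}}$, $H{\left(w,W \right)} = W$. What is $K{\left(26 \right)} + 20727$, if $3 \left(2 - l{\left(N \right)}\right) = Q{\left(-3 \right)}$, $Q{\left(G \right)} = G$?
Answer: $20754$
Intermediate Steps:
$l{\left(N \right)} = 3$ ($l{\left(N \right)} = 2 - -1 = 2 + 1 = 3$)
$y = 27$ ($y = \frac{\left(8 + 1\right)^{2}}{3} = 9^{2} \cdot \frac{1}{3} = 81 \cdot \frac{1}{3} = 27$)
$K{\left(f \right)} = 27$
$K{\left(26 \right)} + 20727 = 27 + 20727 = 20754$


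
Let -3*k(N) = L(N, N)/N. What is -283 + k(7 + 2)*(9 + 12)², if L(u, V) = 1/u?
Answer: -7690/27 ≈ -284.81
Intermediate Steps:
k(N) = -1/(3*N²) (k(N) = -1/(3*N*N) = -1/(3*N²))
-283 + k(7 + 2)*(9 + 12)² = -283 + (-1/(3*(7 + 2)²))*(9 + 12)² = -283 - ⅓/9²*21² = -283 - ⅓*1/81*441 = -283 - 1/243*441 = -283 - 49/27 = -7690/27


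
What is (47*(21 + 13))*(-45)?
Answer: -71910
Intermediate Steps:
(47*(21 + 13))*(-45) = (47*34)*(-45) = 1598*(-45) = -71910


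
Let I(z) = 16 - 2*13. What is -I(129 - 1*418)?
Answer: 10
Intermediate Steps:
I(z) = -10 (I(z) = 16 - 26 = -10)
-I(129 - 1*418) = -1*(-10) = 10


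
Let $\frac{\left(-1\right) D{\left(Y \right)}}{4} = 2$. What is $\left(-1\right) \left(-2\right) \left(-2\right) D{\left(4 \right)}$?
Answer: $32$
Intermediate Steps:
$D{\left(Y \right)} = -8$ ($D{\left(Y \right)} = \left(-4\right) 2 = -8$)
$\left(-1\right) \left(-2\right) \left(-2\right) D{\left(4 \right)} = \left(-1\right) \left(-2\right) \left(-2\right) \left(-8\right) = 2 \left(-2\right) \left(-8\right) = \left(-4\right) \left(-8\right) = 32$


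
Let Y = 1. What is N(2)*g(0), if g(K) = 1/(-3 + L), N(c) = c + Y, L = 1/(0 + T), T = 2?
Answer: -6/5 ≈ -1.2000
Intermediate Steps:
L = 1/2 (L = 1/(0 + 2) = 1/2 ≈ 0.50000)
N(c) = 1 + c (N(c) = c + 1 = 1 + c)
g(K) = -2/5 (g(K) = 1/(-3 + 1/2) = 1/(-5/2) = -2/5)
N(2)*g(0) = (1 + 2)*(-2/5) = 3*(-2/5) = -6/5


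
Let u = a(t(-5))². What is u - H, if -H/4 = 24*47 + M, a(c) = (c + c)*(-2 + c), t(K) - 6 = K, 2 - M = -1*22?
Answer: 4612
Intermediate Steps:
M = 24 (M = 2 - (-1)*22 = 2 - 1*(-22) = 2 + 22 = 24)
t(K) = 6 + K
a(c) = 2*c*(-2 + c) (a(c) = (2*c)*(-2 + c) = 2*c*(-2 + c))
H = -4608 (H = -4*(24*47 + 24) = -4*(1128 + 24) = -4*1152 = -4608)
u = 4 (u = (2*(6 - 5)*(-2 + (6 - 5)))² = (2*1*(-2 + 1))² = (2*1*(-1))² = (-2)² = 4)
u - H = 4 - 1*(-4608) = 4 + 4608 = 4612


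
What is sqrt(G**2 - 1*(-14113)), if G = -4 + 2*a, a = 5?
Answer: sqrt(14149) ≈ 118.95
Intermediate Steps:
G = 6 (G = -4 + 2*5 = -4 + 10 = 6)
sqrt(G**2 - 1*(-14113)) = sqrt(6**2 - 1*(-14113)) = sqrt(36 + 14113) = sqrt(14149)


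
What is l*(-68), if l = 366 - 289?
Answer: -5236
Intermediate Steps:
l = 77
l*(-68) = 77*(-68) = -5236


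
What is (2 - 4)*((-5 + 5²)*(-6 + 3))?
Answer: 120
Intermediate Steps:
(2 - 4)*((-5 + 5²)*(-6 + 3)) = -2*(-5 + 25)*(-3) = -40*(-3) = -2*(-60) = 120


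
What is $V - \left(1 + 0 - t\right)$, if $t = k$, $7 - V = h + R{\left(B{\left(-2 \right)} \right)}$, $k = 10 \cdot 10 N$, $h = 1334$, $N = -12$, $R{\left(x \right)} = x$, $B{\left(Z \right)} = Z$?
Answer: $-2526$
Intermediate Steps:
$k = -1200$ ($k = 10 \cdot 10 \left(-12\right) = 100 \left(-12\right) = -1200$)
$V = -1325$ ($V = 7 - \left(1334 - 2\right) = 7 - 1332 = -1325$)
$t = -1200$
$V - \left(1 + 0 - t\right) = -1325 - \left(1201 + 0\right) = -1325 - 1201 = -2526$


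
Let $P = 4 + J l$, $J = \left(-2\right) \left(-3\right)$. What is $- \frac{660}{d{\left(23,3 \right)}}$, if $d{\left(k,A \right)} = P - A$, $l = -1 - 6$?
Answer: $\frac{660}{41} \approx 16.098$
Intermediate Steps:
$l = -7$ ($l = -1 - 6 = -7$)
$J = 6$
$P = -38$ ($P = 4 + 6 \left(-7\right) = 4 - 42 = -38$)
$d{\left(k,A \right)} = -38 - A$
$- \frac{660}{d{\left(23,3 \right)}} = - \frac{660}{-38 - 3} = - \frac{660}{-41} = \left(-660\right) \left(- \frac{1}{41}\right) = \frac{660}{41}$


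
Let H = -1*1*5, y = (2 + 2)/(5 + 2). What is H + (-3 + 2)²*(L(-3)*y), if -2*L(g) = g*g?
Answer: -53/7 ≈ -7.5714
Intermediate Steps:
y = 4/7 ≈ 0.57143
L(g) = -g²/2 (L(g) = -g*g/2 = -g²/2)
H = -5 (H = -1*5 = -5)
H + (-3 + 2)²*(L(-3)*y) = -5 + (-3 + 2)²*(-½*(-3)²*(4/7)) = -5 + (-1)²*(-½*9*(4/7)) = -5 + 1*(-9/2*4/7) = -5 + 1*(-18/7) = -5 - 18/7 = -53/7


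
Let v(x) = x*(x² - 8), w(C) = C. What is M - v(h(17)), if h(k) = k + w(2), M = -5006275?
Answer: -5012982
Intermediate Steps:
h(k) = 2 + k (h(k) = k + 2 = 2 + k)
v(x) = x*(-8 + x²)
M - v(h(17)) = -5006275 - (2 + 17)*(-8 + (2 + 17)²) = -5006275 - 19*(-8 + 19²) = -5006275 - 19*(-8 + 361) = -5006275 - 19*353 = -5006275 - 1*6707 = -5006275 - 6707 = -5012982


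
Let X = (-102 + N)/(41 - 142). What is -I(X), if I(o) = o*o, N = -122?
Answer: -50176/10201 ≈ -4.9187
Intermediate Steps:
X = 224/101 (X = (-102 - 122)/(41 - 142) = -224/(-101) = -224*(-1/101) = 224/101 ≈ 2.2178)
I(o) = o²
-I(X) = -(224/101)² = -1*50176/10201 = -50176/10201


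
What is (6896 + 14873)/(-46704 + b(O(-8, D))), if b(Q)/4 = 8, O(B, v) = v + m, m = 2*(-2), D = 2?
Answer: -21769/46672 ≈ -0.46643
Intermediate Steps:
m = -4
O(B, v) = -4 + v (O(B, v) = v - 4 = -4 + v)
b(Q) = 32 (b(Q) = 4*8 = 32)
(6896 + 14873)/(-46704 + b(O(-8, D))) = (6896 + 14873)/(-46704 + 32) = 21769/(-46672) = 21769*(-1/46672) = -21769/46672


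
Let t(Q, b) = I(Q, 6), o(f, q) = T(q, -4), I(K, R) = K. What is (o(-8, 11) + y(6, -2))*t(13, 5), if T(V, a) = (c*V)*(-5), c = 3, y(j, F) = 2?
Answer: -2119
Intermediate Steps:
T(V, a) = -15*V (T(V, a) = (3*V)*(-5) = -15*V)
o(f, q) = -15*q
t(Q, b) = Q
(o(-8, 11) + y(6, -2))*t(13, 5) = (-15*11 + 2)*13 = (-165 + 2)*13 = -163*13 = -2119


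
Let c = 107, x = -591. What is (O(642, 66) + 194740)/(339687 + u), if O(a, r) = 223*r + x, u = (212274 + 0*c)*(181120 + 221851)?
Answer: 208867/85540605741 ≈ 2.4417e-6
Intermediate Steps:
u = 85540266054 (u = (212274 + 0*107)*(181120 + 221851) = (212274 + 0)*402971 = 212274*402971 = 85540266054)
O(a, r) = -591 + 223*r (O(a, r) = 223*r - 591 = -591 + 223*r)
(O(642, 66) + 194740)/(339687 + u) = ((-591 + 223*66) + 194740)/(339687 + 85540266054) = ((-591 + 14718) + 194740)/85540605741 = (14127 + 194740)*(1/85540605741) = 208867*(1/85540605741) = 208867/85540605741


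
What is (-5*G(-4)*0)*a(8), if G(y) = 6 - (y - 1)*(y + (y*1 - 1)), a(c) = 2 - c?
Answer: 0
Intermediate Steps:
G(y) = 6 - (-1 + y)*(-1 + 2*y) (G(y) = 6 - (-1 + y)*(y + (y - 1)) = 6 - (-1 + y)*(y + (-1 + y)) = 6 - (-1 + y)*(-1 + 2*y))
(-5*G(-4)*0)*a(8) = (-5*(5 - 2*(-4)² + 3*(-4))*0)*(2 - 1*8) = (-5*(5 - 2*16 - 12)*0)*(2 - 8) = (-5*(5 - 32 - 12)*0)*(-6) = (-5*(-39)*0)*(-6) = (195*0)*(-6) = 0*(-6) = 0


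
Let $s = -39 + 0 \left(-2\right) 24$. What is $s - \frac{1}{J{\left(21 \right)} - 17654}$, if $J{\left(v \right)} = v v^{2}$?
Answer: $- \frac{327326}{8393} \approx -39.0$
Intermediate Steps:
$J{\left(v \right)} = v^{3}$
$s = -39$ ($s = -39 + 0 \cdot 24 = -39 + 0 = -39$)
$s - \frac{1}{J{\left(21 \right)} - 17654} = -39 - \frac{1}{21^{3} - 17654} = -39 - \frac{1}{9261 - 17654} = -39 - \frac{1}{-8393} = -39 - - \frac{1}{8393} = -39 + \frac{1}{8393} = - \frac{327326}{8393}$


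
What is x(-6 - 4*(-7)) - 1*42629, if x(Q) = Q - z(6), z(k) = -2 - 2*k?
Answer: -42593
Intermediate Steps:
x(Q) = 14 + Q (x(Q) = Q - (-2 - 2*6) = Q - (-2 - 12) = Q - 1*(-14) = Q + 14 = 14 + Q)
x(-6 - 4*(-7)) - 1*42629 = (14 + (-6 - 4*(-7))) - 1*42629 = (14 + (-6 + 28)) - 42629 = (14 + 22) - 42629 = 36 - 42629 = -42593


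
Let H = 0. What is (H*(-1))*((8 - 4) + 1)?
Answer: 0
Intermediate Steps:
(H*(-1))*((8 - 4) + 1) = (0*(-1))*((8 - 4) + 1) = 0*(4 + 1) = 0*5 = 0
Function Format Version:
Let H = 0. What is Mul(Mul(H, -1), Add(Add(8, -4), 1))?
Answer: 0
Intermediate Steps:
Mul(Mul(H, -1), Add(Add(8, -4), 1)) = Mul(Mul(0, -1), Add(Add(8, -4), 1)) = Mul(0, Add(4, 1)) = Mul(0, 5) = 0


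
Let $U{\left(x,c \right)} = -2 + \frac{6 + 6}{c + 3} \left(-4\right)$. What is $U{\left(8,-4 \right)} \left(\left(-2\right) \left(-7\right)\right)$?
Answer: $644$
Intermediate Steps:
$U{\left(x,c \right)} = -2 - \frac{48}{3 + c}$ ($U{\left(x,c \right)} = -2 + \frac{12}{3 + c} \left(-4\right) = -2 - \frac{48}{3 + c}$)
$U{\left(8,-4 \right)} \left(\left(-2\right) \left(-7\right)\right) = \frac{2 \left(-27 - -4\right)}{3 - 4} \left(\left(-2\right) \left(-7\right)\right) = \frac{2 \left(-27 + 4\right)}{-1} \cdot 14 = 2 \left(-1\right) \left(-23\right) 14 = 46 \cdot 14 = 644$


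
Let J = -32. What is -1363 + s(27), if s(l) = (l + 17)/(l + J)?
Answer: -6859/5 ≈ -1371.8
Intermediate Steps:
s(l) = (17 + l)/(-32 + l) (s(l) = (l + 17)/(l - 32) = (17 + l)/(-32 + l))
-1363 + s(27) = -1363 + (17 + 27)/(-32 + 27) = -1363 + 44/(-5) = -1363 - 1/5*44 = -1363 - 44/5 = -6859/5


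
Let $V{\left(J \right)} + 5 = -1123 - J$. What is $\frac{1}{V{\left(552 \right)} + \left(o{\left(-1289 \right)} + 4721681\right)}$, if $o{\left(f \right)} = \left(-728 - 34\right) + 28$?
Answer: $\frac{1}{4719267} \approx 2.119 \cdot 10^{-7}$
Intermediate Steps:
$V{\left(J \right)} = -1128 - J$ ($V{\left(J \right)} = -5 - \left(1123 + J\right) = -1128 - J$)
$o{\left(f \right)} = -734$ ($o{\left(f \right)} = -762 + 28 = -734$)
$\frac{1}{V{\left(552 \right)} + \left(o{\left(-1289 \right)} + 4721681\right)} = \frac{1}{\left(-1128 - 552\right) + \left(-734 + 4721681\right)} = \frac{1}{\left(-1128 - 552\right) + 4720947} = \frac{1}{-1680 + 4720947} = \frac{1}{4719267}$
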